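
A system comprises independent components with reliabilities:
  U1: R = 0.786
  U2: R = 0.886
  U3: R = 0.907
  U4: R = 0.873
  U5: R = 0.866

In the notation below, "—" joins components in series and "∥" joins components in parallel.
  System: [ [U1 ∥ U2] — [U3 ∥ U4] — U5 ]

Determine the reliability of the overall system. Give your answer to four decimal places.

0.8349

Parallel (U1 and U2): 1 − (1 − 0.786000)(1 − 0.886000) = 0.975604
Parallel (U3 and U4): 1 − (1 − 0.907000)(1 − 0.873000) = 0.988189
Series ([0.975604], [0.988189], and U5): 0.975604 × 0.988189 × 0.866000 = 0.8349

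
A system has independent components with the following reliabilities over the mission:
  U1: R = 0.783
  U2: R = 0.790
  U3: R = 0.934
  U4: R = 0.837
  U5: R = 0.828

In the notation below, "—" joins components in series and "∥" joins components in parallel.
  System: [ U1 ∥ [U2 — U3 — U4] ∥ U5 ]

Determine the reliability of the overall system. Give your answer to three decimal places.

0.986

Series (U2, U3, and U4): 0.79000 × 0.93400 × 0.83700 = 0.61759
Parallel (U1, [0.61759], and U5): 1 − (1 − 0.78300)(1 − 0.61759)(1 − 0.82800) = 0.986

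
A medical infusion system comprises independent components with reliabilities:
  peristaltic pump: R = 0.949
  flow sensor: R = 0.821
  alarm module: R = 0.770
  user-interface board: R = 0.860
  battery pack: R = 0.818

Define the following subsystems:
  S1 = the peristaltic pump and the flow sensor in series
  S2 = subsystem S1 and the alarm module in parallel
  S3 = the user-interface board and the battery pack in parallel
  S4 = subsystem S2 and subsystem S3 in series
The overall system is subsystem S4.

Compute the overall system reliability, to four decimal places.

Series (peristaltic pump and flow sensor): 0.949000 × 0.821000 = 0.779129
Parallel ([0.779129] and alarm module): 1 − (1 − 0.779129)(1 − 0.770000) = 0.949200
Parallel (user-interface board and battery pack): 1 − (1 − 0.860000)(1 − 0.818000) = 0.974520
Series ([0.949200] and [0.974520]): 0.949200 × 0.974520 = 0.9250

0.9250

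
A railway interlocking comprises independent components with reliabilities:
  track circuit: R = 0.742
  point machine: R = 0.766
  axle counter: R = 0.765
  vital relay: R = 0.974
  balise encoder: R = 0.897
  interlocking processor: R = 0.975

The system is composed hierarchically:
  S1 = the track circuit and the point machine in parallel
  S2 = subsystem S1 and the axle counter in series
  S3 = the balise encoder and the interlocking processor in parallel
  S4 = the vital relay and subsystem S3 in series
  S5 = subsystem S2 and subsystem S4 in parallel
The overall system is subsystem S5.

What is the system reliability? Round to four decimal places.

Parallel (track circuit and point machine): 1 − (1 − 0.742000)(1 − 0.766000) = 0.939628
Series ([0.939628] and axle counter): 0.939628 × 0.765000 = 0.718815
Parallel (balise encoder and interlocking processor): 1 − (1 − 0.897000)(1 − 0.975000) = 0.997425
Series (vital relay and [0.997425]): 0.974000 × 0.997425 = 0.971492
Parallel ([0.718815] and [0.971492]): 1 − (1 − 0.718815)(1 − 0.971492) = 0.9920

0.9920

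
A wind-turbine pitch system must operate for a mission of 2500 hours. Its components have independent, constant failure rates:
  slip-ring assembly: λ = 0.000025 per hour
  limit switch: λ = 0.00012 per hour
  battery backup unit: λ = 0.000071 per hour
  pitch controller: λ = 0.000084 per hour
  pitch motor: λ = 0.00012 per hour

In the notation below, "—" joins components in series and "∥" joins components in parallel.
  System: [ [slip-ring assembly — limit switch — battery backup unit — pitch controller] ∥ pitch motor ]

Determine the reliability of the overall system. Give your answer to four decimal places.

0.8632

R(slip-ring assembly) = exp(−0.000025 × 2500) = 0.939413
R(limit switch) = exp(−0.00012 × 2500) = 0.740818
R(battery backup unit) = exp(−0.000071 × 2500) = 0.837361
R(pitch controller) = exp(−0.000084 × 2500) = 0.810584
R(pitch motor) = exp(−0.00012 × 2500) = 0.740818
Series (slip-ring assembly, limit switch, battery backup unit, and pitch controller): 0.939413 × 0.740818 × 0.837361 × 0.810584 = 0.472366
Parallel ([0.472366] and pitch motor): 1 − (1 − 0.472366)(1 − 0.740818) = 0.8632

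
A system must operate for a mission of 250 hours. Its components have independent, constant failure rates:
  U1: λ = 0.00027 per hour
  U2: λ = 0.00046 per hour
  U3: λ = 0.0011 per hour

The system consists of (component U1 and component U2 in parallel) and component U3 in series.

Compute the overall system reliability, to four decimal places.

0.7542

R(U1) = exp(−0.00027 × 250) = 0.934728
R(U2) = exp(−0.00046 × 250) = 0.891366
R(U3) = exp(−0.0011 × 250) = 0.759572
Parallel (U1 and U2): 1 − (1 − 0.934728)(1 − 0.891366) = 0.992909
Series ([0.992909] and U3): 0.992909 × 0.759572 = 0.7542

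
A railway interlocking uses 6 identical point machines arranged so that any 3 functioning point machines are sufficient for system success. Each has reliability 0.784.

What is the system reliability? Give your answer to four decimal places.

R = Σ_{i=3}^{6} C(6,i) p^i (1−p)^{6−i} with p = 0.784
C(6,3)·0.784^3·0.216^3 = 0.097127
C(6,4)·0.784^4·0.216^2 = 0.264401
C(6,5)·0.784^5·0.216^1 = 0.383871
C(6,6)·0.784^6·0.216^0 = 0.232218
Sum = 0.9776

0.9776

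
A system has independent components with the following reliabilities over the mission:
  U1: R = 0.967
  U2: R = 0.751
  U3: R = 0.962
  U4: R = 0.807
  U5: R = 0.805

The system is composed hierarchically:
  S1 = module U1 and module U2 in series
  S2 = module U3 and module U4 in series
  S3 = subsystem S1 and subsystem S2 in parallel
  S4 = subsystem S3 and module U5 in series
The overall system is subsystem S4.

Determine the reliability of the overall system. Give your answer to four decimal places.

0.7557

Series (U1 and U2): 0.967000 × 0.751000 = 0.726217
Series (U3 and U4): 0.962000 × 0.807000 = 0.776334
Parallel ([0.726217] and [0.776334]): 1 − (1 − 0.726217)(1 − 0.776334) = 0.938764
Series ([0.938764] and U5): 0.938764 × 0.805000 = 0.7557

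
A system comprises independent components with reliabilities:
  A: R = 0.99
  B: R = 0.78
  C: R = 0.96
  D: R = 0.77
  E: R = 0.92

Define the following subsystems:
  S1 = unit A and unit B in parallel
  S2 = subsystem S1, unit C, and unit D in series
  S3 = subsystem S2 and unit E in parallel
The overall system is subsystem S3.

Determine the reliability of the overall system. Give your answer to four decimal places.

0.9790

Parallel (A and B): 1 − (1 − 0.990000)(1 − 0.780000) = 0.997800
Series ([0.997800], C, and D): 0.997800 × 0.960000 × 0.770000 = 0.737574
Parallel ([0.737574] and E): 1 − (1 − 0.737574)(1 − 0.920000) = 0.9790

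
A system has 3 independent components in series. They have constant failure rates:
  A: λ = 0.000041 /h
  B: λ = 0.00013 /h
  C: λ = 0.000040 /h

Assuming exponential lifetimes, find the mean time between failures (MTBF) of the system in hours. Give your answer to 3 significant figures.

4740

Series of exponential components: λ_sys = Σ λ_i
λ_sys = 0.000041 + 0.00013 + 0.000040 = 2.1100e-04 /h
MTBF = 1 / λ_sys = 4740 h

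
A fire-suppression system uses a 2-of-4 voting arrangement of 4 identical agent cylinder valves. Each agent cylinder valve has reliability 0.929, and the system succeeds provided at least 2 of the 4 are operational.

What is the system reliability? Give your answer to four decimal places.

0.9986

R = Σ_{i=2}^{4} C(4,i) p^i (1−p)^{4−i} with p = 0.929
C(4,2)·0.929^2·0.071^2 = 0.026104
C(4,3)·0.929^3·0.071^1 = 0.227701
C(4,4)·0.929^4·0.071^0 = 0.744840
Sum = 0.9986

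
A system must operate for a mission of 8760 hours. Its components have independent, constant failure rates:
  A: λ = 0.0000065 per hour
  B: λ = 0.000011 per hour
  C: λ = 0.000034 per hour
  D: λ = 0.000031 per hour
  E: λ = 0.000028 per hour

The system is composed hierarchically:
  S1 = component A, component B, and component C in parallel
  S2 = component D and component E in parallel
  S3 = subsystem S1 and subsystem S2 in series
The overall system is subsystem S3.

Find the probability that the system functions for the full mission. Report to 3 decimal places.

0.947

R(A) = exp(−0.0000065 × 8760) = 0.94465
R(B) = exp(−0.000011 × 8760) = 0.90814
R(C) = exp(−0.000034 × 8760) = 0.74242
R(D) = exp(−0.000031 × 8760) = 0.76219
R(E) = exp(−0.000028 × 8760) = 0.78249
Parallel (A, B, and C): 1 − (1 − 0.94465)(1 − 0.90814)(1 − 0.74242) = 0.99869
Parallel (D and E): 1 − (1 − 0.76219)(1 − 0.78249) = 0.94827
Series ([0.99869] and [0.94827]): 0.99869 × 0.94827 = 0.947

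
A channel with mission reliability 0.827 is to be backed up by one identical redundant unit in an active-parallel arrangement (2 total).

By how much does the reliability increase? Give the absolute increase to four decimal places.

R_before = 0.827
R_after = 1 − (1 − 0.827)^2 = 0.9701
ΔR = 0.9701 − 0.827 = 0.1431

0.1431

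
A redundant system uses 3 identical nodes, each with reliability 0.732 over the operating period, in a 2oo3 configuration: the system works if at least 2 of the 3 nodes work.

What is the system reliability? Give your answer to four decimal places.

R = Σ_{i=2}^{3} C(3,i) p^i (1−p)^{3−i} with p = 0.732
C(3,2)·0.732^2·0.268^1 = 0.430802
C(3,3)·0.732^3·0.268^0 = 0.392223
Sum = 0.8230

0.8230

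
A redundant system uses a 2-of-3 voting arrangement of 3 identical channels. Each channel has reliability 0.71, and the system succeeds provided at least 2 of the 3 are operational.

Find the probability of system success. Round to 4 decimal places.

0.7965

R = Σ_{i=2}^{3} C(3,i) p^i (1−p)^{3−i} with p = 0.71
C(3,2)·0.71^2·0.29^1 = 0.438567
C(3,3)·0.71^3·0.29^0 = 0.357911
Sum = 0.7965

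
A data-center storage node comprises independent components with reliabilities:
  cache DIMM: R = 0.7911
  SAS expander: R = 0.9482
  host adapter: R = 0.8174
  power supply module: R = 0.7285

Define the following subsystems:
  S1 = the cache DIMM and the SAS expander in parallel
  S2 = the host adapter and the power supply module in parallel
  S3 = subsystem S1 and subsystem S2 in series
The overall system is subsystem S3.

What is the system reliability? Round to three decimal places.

Parallel (cache DIMM and SAS expander): 1 − (1 − 0.79110)(1 − 0.94820) = 0.98918
Parallel (host adapter and power supply module): 1 − (1 − 0.81740)(1 − 0.72850) = 0.95042
Series ([0.98918] and [0.95042]): 0.98918 × 0.95042 = 0.940

0.940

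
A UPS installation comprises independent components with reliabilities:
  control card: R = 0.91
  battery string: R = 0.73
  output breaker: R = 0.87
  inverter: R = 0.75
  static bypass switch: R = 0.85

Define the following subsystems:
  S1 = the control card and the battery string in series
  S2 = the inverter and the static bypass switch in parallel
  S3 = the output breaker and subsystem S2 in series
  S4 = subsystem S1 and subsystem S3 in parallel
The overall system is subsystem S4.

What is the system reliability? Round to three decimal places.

0.945

Series (control card and battery string): 0.91000 × 0.73000 = 0.66430
Parallel (inverter and static bypass switch): 1 − (1 − 0.75000)(1 − 0.85000) = 0.96250
Series (output breaker and [0.96250]): 0.87000 × 0.96250 = 0.83738
Parallel ([0.66430] and [0.83738]): 1 − (1 − 0.66430)(1 − 0.83738) = 0.945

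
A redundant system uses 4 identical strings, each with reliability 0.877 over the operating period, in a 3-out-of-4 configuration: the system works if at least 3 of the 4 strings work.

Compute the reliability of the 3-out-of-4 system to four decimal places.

R = Σ_{i=3}^{4} C(4,i) p^i (1−p)^{4−i} with p = 0.877
C(4,3)·0.877^3·0.123^1 = 0.331867
C(4,4)·0.877^4·0.123^0 = 0.591559
Sum = 0.9234

0.9234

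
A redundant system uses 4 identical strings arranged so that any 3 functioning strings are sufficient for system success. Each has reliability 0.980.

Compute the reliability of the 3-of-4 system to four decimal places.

0.9977

R = Σ_{i=3}^{4} C(4,i) p^i (1−p)^{4−i} with p = 0.980
C(4,3)·0.980^3·0.020^1 = 0.075295
C(4,4)·0.980^4·0.020^0 = 0.922368
Sum = 0.9977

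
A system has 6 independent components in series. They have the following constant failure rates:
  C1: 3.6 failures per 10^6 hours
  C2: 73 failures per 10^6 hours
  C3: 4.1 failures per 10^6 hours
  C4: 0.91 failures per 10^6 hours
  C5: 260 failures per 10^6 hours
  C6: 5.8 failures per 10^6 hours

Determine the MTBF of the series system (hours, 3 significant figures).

2880

Series of exponential components: λ_sys = Σ λ_i
λ_sys = 0.0000036 + 0.000073 + 0.0000041 + 0.00000091 + 0.00026 + 0.0000058 = 3.4741e-04 /h
MTBF = 1 / λ_sys = 2880 h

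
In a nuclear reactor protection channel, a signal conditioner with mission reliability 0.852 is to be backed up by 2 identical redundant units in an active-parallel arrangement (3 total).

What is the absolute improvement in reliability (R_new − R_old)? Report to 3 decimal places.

0.145

R_before = 0.852
R_after = 1 − (1 − 0.852)^3 = 0.997
ΔR = 0.997 − 0.852 = 0.145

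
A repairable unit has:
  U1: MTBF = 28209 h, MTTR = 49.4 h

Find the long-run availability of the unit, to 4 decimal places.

A(U1) = MTBF/(MTBF+MTTR) = 28209/(28209+49.4) = 0.9983

0.9983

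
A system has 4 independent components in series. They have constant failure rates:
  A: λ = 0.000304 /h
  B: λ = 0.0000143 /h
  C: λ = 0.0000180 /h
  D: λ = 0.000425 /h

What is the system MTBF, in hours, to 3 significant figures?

Series of exponential components: λ_sys = Σ λ_i
λ_sys = 0.000304 + 0.0000143 + 0.0000180 + 0.000425 = 7.6130e-04 /h
MTBF = 1 / λ_sys = 1310 h

1310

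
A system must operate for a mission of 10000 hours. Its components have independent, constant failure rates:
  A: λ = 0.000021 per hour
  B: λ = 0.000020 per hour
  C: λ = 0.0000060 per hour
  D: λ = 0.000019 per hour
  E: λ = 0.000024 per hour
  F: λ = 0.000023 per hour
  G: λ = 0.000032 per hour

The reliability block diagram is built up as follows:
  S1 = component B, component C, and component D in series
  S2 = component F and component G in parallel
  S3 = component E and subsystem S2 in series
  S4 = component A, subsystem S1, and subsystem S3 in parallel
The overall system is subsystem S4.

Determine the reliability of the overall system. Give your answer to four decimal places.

R(A) = exp(−0.000021 × 10000) = 0.810584
R(B) = exp(−0.000020 × 10000) = 0.818731
R(C) = exp(−0.0000060 × 10000) = 0.941765
R(D) = exp(−0.000019 × 10000) = 0.826959
R(E) = exp(−0.000024 × 10000) = 0.786628
R(F) = exp(−0.000023 × 10000) = 0.794534
R(G) = exp(−0.000032 × 10000) = 0.726149
Series (B, C, and D): 0.818731 × 0.941765 × 0.826959 = 0.637629
Parallel (F and G): 1 − (1 − 0.794534)(1 − 0.726149) = 0.943733
Series (E and [0.943733]): 0.786628 × 0.943733 = 0.742367
Parallel (A, [0.637629], and [0.742367]): 1 − (1 − 0.810584)(1 − 0.637629)(1 − 0.742367) = 0.9823

0.9823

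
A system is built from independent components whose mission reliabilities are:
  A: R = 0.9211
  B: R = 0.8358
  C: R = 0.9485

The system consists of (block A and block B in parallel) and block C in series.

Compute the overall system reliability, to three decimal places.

0.936

Parallel (A and B): 1 − (1 − 0.92110)(1 − 0.83580) = 0.98704
Series ([0.98704] and C): 0.98704 × 0.94850 = 0.936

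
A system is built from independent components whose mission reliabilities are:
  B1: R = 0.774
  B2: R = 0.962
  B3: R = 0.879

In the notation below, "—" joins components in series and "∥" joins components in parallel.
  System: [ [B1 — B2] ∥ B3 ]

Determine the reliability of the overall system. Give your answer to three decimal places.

0.969

Series (B1 and B2): 0.77400 × 0.96200 = 0.74459
Parallel ([0.74459] and B3): 1 − (1 − 0.74459)(1 − 0.87900) = 0.969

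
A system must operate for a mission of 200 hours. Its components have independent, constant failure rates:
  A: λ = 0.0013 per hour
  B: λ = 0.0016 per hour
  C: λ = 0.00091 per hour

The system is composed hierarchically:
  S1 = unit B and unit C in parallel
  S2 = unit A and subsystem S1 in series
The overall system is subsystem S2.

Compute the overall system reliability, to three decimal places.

0.736

R(A) = exp(−0.0013 × 200) = 0.77105
R(B) = exp(−0.0016 × 200) = 0.72615
R(C) = exp(−0.00091 × 200) = 0.83360
Parallel (B and C): 1 − (1 − 0.72615)(1 − 0.83360) = 0.95443
Series (A and [0.95443]): 0.77105 × 0.95443 = 0.736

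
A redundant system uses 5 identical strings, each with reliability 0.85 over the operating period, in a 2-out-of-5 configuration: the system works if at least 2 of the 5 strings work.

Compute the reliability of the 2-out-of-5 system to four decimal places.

0.9978

R = Σ_{i=2}^{5} C(5,i) p^i (1−p)^{5−i} with p = 0.85
C(5,2)·0.85^2·0.15^3 = 0.024384
C(5,3)·0.85^3·0.15^2 = 0.138178
C(5,4)·0.85^4·0.15^1 = 0.391505
C(5,5)·0.85^5·0.15^0 = 0.443705
Sum = 0.9978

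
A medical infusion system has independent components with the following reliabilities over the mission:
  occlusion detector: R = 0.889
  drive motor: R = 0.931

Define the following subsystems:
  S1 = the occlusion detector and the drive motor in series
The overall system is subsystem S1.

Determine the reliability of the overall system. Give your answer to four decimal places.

0.8277

Series (occlusion detector and drive motor): 0.889000 × 0.931000 = 0.8277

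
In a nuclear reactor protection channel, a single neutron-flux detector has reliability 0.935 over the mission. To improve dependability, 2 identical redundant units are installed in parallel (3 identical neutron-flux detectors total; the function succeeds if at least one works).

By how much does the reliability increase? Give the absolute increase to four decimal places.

R_before = 0.935
R_after = 1 − (1 − 0.935)^3 = 0.9997
ΔR = 0.9997 − 0.935 = 0.0647

0.0647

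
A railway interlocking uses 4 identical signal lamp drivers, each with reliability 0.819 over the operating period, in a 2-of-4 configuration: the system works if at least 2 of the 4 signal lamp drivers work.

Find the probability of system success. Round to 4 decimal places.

R = Σ_{i=2}^{4} C(4,i) p^i (1−p)^{4−i} with p = 0.819
C(4,2)·0.819^2·0.181^2 = 0.131849
C(4,3)·0.819^3·0.181^1 = 0.397732
C(4,4)·0.819^4·0.181^0 = 0.449920
Sum = 0.9795

0.9795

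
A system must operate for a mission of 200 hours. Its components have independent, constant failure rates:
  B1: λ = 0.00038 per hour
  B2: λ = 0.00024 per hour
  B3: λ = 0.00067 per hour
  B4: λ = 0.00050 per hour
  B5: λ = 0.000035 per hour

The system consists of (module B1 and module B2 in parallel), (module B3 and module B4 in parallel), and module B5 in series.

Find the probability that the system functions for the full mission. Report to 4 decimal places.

R(B1) = exp(−0.00038 × 200) = 0.926816
R(B2) = exp(−0.00024 × 200) = 0.953134
R(B3) = exp(−0.00067 × 200) = 0.874590
R(B4) = exp(−0.00050 × 200) = 0.904837
R(B5) = exp(−0.000035 × 200) = 0.993024
Parallel (B1 and B2): 1 − (1 − 0.926816)(1 − 0.953134) = 0.996570
Parallel (B3 and B4): 1 − (1 − 0.874590)(1 − 0.904837) = 0.988066
Series ([0.996570], [0.988066], and B5): 0.996570 × 0.988066 × 0.993024 = 0.9778

0.9778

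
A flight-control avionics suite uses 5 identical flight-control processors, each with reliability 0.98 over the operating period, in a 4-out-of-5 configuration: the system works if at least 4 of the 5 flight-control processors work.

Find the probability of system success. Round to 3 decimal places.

0.996

R = Σ_{i=4}^{5} C(5,i) p^i (1−p)^{5−i} with p = 0.98
C(5,4)·0.98^4·0.02^1 = 0.09224
C(5,5)·0.98^5·0.02^0 = 0.90392
Sum = 0.996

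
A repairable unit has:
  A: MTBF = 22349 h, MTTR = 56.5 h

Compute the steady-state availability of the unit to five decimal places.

0.99748

A(A) = MTBF/(MTBF+MTTR) = 22349/(22349+56.5) = 0.99748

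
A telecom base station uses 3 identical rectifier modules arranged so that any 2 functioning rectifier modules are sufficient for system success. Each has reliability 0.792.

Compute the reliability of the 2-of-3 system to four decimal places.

0.8882

R = Σ_{i=2}^{3} C(3,i) p^i (1−p)^{3−i} with p = 0.792
C(3,2)·0.792^2·0.208^1 = 0.391413
C(3,3)·0.792^3·0.208^0 = 0.496793
Sum = 0.8882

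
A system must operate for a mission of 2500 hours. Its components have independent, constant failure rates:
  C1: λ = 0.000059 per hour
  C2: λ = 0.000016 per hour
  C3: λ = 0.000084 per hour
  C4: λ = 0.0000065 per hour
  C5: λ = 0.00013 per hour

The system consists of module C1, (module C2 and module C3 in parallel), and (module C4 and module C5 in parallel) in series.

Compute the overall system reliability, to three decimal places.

R(C1) = exp(−0.000059 × 2500) = 0.86286
R(C2) = exp(−0.000016 × 2500) = 0.96079
R(C3) = exp(−0.000084 × 2500) = 0.81058
R(C4) = exp(−0.0000065 × 2500) = 0.98388
R(C5) = exp(−0.00013 × 2500) = 0.72253
Parallel (C2 and C3): 1 − (1 − 0.96079)(1 − 0.81058) = 0.99257
Parallel (C4 and C5): 1 − (1 − 0.98388)(1 − 0.72253) = 0.99553
Series (C1, [0.99257], and [0.99553]): 0.86286 × 0.99257 × 0.99553 = 0.853

0.853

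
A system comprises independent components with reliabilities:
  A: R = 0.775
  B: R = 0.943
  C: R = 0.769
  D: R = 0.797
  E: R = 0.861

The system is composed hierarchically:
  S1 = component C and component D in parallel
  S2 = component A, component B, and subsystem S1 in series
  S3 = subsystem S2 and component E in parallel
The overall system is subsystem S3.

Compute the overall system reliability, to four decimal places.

0.9578

Parallel (C and D): 1 − (1 − 0.769000)(1 − 0.797000) = 0.953107
Series (A, B, and [0.953107]): 0.775000 × 0.943000 × 0.953107 = 0.696554
Parallel ([0.696554] and E): 1 − (1 − 0.696554)(1 − 0.861000) = 0.9578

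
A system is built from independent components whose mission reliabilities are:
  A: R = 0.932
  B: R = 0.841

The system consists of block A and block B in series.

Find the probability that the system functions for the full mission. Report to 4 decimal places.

0.7838

Series (A and B): 0.932000 × 0.841000 = 0.7838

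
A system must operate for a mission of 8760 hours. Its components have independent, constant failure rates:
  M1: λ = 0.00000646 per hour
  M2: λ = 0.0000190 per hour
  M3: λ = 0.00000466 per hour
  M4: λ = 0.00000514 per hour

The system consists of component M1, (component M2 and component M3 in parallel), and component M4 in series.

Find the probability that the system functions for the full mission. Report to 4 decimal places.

R(M1) = exp(−0.00000646 × 8760) = 0.944982
R(M2) = exp(−0.0000190 × 8760) = 0.846674
R(M3) = exp(−0.00000466 × 8760) = 0.960000
R(M4) = exp(−0.00000514 × 8760) = 0.955972
Parallel (M2 and M3): 1 − (1 − 0.846674)(1 − 0.960000) = 0.993867
Series (M1, [0.993867], and M4): 0.944982 × 0.993867 × 0.955972 = 0.8978

0.8978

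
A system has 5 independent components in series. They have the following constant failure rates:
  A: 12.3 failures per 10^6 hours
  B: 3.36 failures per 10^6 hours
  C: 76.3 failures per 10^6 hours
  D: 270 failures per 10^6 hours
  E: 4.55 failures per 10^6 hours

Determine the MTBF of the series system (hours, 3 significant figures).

Series of exponential components: λ_sys = Σ λ_i
λ_sys = 0.0000123 + 0.00000336 + 0.0000763 + 0.000270 + 0.00000455 = 3.6651e-04 /h
MTBF = 1 / λ_sys = 2730 h

2730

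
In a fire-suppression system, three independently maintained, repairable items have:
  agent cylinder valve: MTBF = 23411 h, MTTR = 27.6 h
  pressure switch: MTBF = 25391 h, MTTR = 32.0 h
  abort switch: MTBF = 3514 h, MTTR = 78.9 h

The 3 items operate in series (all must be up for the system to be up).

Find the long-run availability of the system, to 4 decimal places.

A(agent cylinder valve) = MTBF/(MTBF+MTTR) = 23411/(23411+27.6) = 0.998822
A(pressure switch) = MTBF/(MTBF+MTTR) = 25391/(25391+32.0) = 0.998741
A(abort switch) = MTBF/(MTBF+MTTR) = 3514/(3514+78.9) = 0.978040
Series availability: 0.998822 × 0.998741 × 0.978040 = 0.9757

0.9757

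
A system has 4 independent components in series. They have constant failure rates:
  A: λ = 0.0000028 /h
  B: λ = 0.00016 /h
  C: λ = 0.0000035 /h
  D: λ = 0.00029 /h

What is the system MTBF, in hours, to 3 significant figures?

2190

Series of exponential components: λ_sys = Σ λ_i
λ_sys = 0.0000028 + 0.00016 + 0.0000035 + 0.00029 = 4.5630e-04 /h
MTBF = 1 / λ_sys = 2190 h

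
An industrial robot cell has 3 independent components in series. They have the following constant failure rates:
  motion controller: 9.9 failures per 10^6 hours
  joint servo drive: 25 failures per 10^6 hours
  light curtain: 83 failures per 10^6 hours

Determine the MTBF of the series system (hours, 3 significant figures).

Series of exponential components: λ_sys = Σ λ_i
λ_sys = 0.0000099 + 0.000025 + 0.000083 = 1.1790e-04 /h
MTBF = 1 / λ_sys = 8480 h

8480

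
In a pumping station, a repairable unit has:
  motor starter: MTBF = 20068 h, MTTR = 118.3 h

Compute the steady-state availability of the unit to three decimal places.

A(motor starter) = MTBF/(MTBF+MTTR) = 20068/(20068+118.3) = 0.994

0.994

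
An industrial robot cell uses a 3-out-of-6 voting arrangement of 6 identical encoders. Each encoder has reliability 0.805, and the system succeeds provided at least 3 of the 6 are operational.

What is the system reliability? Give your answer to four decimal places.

0.9845

R = Σ_{i=3}^{6} C(6,i) p^i (1−p)^{6−i} with p = 0.805
C(6,3)·0.805^3·0.195^3 = 0.077361
C(6,4)·0.805^4·0.195^2 = 0.239521
C(6,5)·0.805^5·0.195^1 = 0.395517
C(6,6)·0.805^6·0.195^0 = 0.272129
Sum = 0.9845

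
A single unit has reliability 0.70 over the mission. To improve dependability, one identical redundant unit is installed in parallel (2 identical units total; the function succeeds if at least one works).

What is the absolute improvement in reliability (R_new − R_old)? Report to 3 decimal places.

R_before = 0.70
R_after = 1 − (1 − 0.70)^2 = 0.910
ΔR = 0.910 − 0.70 = 0.210

0.210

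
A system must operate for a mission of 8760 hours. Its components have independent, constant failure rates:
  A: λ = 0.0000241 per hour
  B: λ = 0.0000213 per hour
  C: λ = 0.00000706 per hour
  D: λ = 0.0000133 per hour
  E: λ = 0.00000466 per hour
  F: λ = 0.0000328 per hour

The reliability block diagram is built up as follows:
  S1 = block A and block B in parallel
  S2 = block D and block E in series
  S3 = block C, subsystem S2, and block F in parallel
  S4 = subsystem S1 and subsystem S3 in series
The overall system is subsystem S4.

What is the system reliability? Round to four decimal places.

0.9655

R(A) = exp(−0.0000241 × 8760) = 0.809680
R(B) = exp(−0.0000213 × 8760) = 0.829786
R(C) = exp(−0.00000706 × 8760) = 0.940028
R(D) = exp(−0.0000133 × 8760) = 0.890023
R(E) = exp(−0.00000466 × 8760) = 0.960000
R(F) = exp(−0.0000328 × 8760) = 0.750266
Parallel (A and B): 1 − (1 − 0.809680)(1 − 0.829786) = 0.967605
Series (D and E): 0.890023 × 0.960000 = 0.854422
Parallel (C, [0.854422], and F): 1 − (1 − 0.940028)(1 − 0.854422)(1 − 0.750266) = 0.997820
Series ([0.967605] and [0.997820]): 0.967605 × 0.997820 = 0.9655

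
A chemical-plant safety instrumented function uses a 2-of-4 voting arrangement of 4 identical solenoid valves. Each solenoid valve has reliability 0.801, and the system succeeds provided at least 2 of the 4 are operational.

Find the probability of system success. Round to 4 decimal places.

0.9732

R = Σ_{i=2}^{4} C(4,i) p^i (1−p)^{4−i} with p = 0.801
C(4,2)·0.801^2·0.199^2 = 0.152448
C(4,3)·0.801^3·0.199^1 = 0.409082
C(4,4)·0.801^4·0.199^0 = 0.411652
Sum = 0.9732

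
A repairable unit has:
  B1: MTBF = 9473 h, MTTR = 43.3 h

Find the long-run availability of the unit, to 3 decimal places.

0.995

A(B1) = MTBF/(MTBF+MTTR) = 9473/(9473+43.3) = 0.995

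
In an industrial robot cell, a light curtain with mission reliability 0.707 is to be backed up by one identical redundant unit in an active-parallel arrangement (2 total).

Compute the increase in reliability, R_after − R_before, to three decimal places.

R_before = 0.707
R_after = 1 − (1 − 0.707)^2 = 0.914
ΔR = 0.914 − 0.707 = 0.207

0.207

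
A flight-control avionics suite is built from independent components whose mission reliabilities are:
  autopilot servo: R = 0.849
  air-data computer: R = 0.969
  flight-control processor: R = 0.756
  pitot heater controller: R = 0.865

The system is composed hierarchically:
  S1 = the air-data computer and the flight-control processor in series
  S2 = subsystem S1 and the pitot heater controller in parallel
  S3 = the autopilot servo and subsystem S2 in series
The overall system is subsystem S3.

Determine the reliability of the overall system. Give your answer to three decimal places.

0.818

Series (air-data computer and flight-control processor): 0.96900 × 0.75600 = 0.73256
Parallel ([0.73256] and pitot heater controller): 1 − (1 − 0.73256)(1 − 0.86500) = 0.96390
Series (autopilot servo and [0.96390]): 0.84900 × 0.96390 = 0.818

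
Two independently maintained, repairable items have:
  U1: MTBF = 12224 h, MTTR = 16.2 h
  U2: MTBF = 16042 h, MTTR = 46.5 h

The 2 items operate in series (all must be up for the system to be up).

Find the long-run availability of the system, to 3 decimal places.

A(U1) = MTBF/(MTBF+MTTR) = 12224/(12224+16.2) = 0.998676
A(U2) = MTBF/(MTBF+MTTR) = 16042/(16042+46.5) = 0.997110
Series availability: 0.998676 × 0.997110 = 0.996

0.996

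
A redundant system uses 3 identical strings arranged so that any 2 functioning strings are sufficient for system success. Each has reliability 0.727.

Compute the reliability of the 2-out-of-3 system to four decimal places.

0.8171

R = Σ_{i=2}^{3} C(3,i) p^i (1−p)^{3−i} with p = 0.727
C(3,2)·0.727^2·0.273^1 = 0.432865
C(3,3)·0.727^3·0.273^0 = 0.384241
Sum = 0.8171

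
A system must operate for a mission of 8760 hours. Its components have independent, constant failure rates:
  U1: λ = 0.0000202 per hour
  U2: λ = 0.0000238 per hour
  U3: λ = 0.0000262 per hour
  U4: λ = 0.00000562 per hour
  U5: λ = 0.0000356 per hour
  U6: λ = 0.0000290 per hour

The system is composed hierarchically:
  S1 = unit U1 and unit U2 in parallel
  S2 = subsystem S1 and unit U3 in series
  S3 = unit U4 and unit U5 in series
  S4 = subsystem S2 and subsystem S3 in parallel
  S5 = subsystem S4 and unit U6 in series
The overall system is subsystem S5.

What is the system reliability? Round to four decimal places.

0.7217

R(U1) = exp(−0.0000202 × 8760) = 0.837820
R(U2) = exp(−0.0000238 × 8760) = 0.811811
R(U3) = exp(−0.0000262 × 8760) = 0.794921
R(U4) = exp(−0.00000562 × 8760) = 0.951961
R(U5) = exp(−0.0000356 × 8760) = 0.732087
R(U6) = exp(−0.0000290 × 8760) = 0.775661
Parallel (U1 and U2): 1 − (1 − 0.837820)(1 − 0.811811) = 0.969480
Series ([0.969480] and U3): 0.969480 × 0.794921 = 0.770660
Series (U4 and U5): 0.951961 × 0.732087 = 0.696918
Parallel ([0.770660] and [0.696918]): 1 − (1 − 0.770660)(1 − 0.696918) = 0.930491
Series ([0.930491] and U6): 0.930491 × 0.775661 = 0.7217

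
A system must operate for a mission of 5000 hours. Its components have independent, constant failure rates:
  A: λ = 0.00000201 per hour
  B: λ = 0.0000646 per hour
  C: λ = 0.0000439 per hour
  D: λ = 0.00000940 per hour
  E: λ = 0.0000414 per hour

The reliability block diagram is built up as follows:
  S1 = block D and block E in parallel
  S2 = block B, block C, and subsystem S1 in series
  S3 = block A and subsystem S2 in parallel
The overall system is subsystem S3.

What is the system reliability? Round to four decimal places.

0.9958

R(A) = exp(−0.00000201 × 5000) = 0.990000
R(B) = exp(−0.0000646 × 5000) = 0.723974
R(C) = exp(−0.0000439 × 5000) = 0.802920
R(D) = exp(−0.00000940 × 5000) = 0.954087
R(E) = exp(−0.0000414 × 5000) = 0.813020
Parallel (D and E): 1 − (1 − 0.954087)(1 − 0.813020) = 0.991415
Series (B, C, and [0.991415]): 0.723974 × 0.802920 × 0.991415 = 0.576303
Parallel (A and [0.576303]): 1 − (1 − 0.990000)(1 − 0.576303) = 0.9958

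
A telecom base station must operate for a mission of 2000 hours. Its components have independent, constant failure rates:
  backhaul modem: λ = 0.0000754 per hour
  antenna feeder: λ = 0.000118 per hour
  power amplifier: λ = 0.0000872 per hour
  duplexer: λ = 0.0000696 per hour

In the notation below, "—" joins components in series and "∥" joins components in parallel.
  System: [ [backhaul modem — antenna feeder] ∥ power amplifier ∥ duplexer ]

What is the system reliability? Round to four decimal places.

0.9933

R(backhaul modem) = exp(−0.0000754 × 2000) = 0.860020
R(antenna feeder) = exp(−0.000118 × 2000) = 0.789781
R(power amplifier) = exp(−0.0000872 × 2000) = 0.839961
R(duplexer) = exp(−0.0000696 × 2000) = 0.870054
Series (backhaul modem and antenna feeder): 0.860020 × 0.789781 = 0.679227
Parallel ([0.679227], power amplifier, and duplexer): 1 − (1 − 0.679227)(1 − 0.839961)(1 − 0.870054) = 0.9933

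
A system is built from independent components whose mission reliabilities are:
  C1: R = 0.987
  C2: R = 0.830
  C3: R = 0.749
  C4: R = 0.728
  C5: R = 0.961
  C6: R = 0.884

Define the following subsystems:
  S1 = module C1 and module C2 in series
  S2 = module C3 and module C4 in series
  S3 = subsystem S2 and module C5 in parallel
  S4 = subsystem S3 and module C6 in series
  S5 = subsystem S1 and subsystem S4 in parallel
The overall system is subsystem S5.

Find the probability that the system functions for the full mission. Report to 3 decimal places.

Series (C1 and C2): 0.98700 × 0.83000 = 0.81921
Series (C3 and C4): 0.74900 × 0.72800 = 0.54527
Parallel ([0.54527] and C5): 1 − (1 − 0.54527)(1 − 0.96100) = 0.98227
Series ([0.98227] and C6): 0.98227 × 0.88400 = 0.86833
Parallel ([0.81921] and [0.86833]): 1 − (1 − 0.81921)(1 − 0.86833) = 0.976

0.976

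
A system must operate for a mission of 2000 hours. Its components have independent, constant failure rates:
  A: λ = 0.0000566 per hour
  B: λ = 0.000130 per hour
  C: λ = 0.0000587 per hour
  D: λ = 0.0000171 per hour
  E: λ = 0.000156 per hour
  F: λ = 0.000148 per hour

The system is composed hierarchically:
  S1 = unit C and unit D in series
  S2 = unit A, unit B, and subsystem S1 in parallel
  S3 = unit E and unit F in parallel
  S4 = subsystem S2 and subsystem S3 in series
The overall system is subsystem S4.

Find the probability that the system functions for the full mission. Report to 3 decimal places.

R(A) = exp(−0.0000566 × 2000) = 0.89297
R(B) = exp(−0.000130 × 2000) = 0.77105
R(C) = exp(−0.0000587 × 2000) = 0.88923
R(D) = exp(−0.0000171 × 2000) = 0.96638
R(E) = exp(−0.000156 × 2000) = 0.73198
R(F) = exp(−0.000148 × 2000) = 0.74379
Series (C and D): 0.88923 × 0.96638 = 0.85933
Parallel (A, B, and [0.85933]): 1 − (1 − 0.89297)(1 − 0.77105)(1 − 0.85933) = 0.99655
Parallel (E and F): 1 − (1 − 0.73198)(1 − 0.74379) = 0.93133
Series ([0.99655] and [0.93133]): 0.99655 × 0.93133 = 0.928

0.928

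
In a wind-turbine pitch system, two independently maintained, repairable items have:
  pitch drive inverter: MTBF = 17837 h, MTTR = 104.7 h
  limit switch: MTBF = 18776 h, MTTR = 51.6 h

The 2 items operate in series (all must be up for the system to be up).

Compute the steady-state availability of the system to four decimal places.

0.9914

A(pitch drive inverter) = MTBF/(MTBF+MTTR) = 17837/(17837+104.7) = 0.994164
A(limit switch) = MTBF/(MTBF+MTTR) = 18776/(18776+51.6) = 0.997259
Series availability: 0.994164 × 0.997259 = 0.9914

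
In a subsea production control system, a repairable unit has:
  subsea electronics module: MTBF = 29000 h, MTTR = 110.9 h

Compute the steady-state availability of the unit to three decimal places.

A(subsea electronics module) = MTBF/(MTBF+MTTR) = 29000/(29000+110.9) = 0.996

0.996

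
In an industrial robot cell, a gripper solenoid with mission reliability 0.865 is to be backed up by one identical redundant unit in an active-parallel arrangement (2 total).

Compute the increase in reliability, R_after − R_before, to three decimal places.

0.117

R_before = 0.865
R_after = 1 − (1 − 0.865)^2 = 0.982
ΔR = 0.982 − 0.865 = 0.117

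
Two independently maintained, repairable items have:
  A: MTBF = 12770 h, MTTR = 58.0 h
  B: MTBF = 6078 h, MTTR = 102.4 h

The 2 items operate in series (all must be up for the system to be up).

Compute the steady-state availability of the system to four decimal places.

0.9790

A(A) = MTBF/(MTBF+MTTR) = 12770/(12770+58.0) = 0.995479
A(B) = MTBF/(MTBF+MTTR) = 6078/(6078+102.4) = 0.983431
Series availability: 0.995479 × 0.983431 = 0.9790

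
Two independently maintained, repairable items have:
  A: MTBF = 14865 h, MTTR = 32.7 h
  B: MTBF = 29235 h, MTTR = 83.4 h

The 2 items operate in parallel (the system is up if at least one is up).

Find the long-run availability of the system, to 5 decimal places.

A(A) = MTBF/(MTBF+MTTR) = 14865/(14865+32.7) = 0.997805
A(B) = MTBF/(MTBF+MTTR) = 29235/(29235+83.4) = 0.997155
Parallel availability: 1 − (1 − 0.997805)(1 − 0.997155) = 0.99999

0.99999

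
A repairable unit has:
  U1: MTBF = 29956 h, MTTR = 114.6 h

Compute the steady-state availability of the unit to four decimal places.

A(U1) = MTBF/(MTBF+MTTR) = 29956/(29956+114.6) = 0.9962

0.9962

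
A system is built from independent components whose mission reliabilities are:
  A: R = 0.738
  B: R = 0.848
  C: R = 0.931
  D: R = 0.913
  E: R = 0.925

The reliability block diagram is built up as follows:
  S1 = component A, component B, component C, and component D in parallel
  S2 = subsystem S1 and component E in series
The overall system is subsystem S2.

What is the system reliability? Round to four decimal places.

Parallel (A, B, C, and D): 1 − (1 − 0.738000)(1 − 0.848000)(1 − 0.931000)(1 − 0.913000) = 0.999761
Series ([0.999761] and E): 0.999761 × 0.925000 = 0.9248

0.9248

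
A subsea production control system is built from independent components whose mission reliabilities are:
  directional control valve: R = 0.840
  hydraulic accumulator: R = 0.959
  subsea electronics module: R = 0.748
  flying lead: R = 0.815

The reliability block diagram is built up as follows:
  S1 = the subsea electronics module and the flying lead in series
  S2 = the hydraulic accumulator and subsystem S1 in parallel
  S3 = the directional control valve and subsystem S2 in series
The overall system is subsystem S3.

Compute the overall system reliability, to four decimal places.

Series (subsea electronics module and flying lead): 0.748000 × 0.815000 = 0.609620
Parallel (hydraulic accumulator and [0.609620]): 1 − (1 − 0.959000)(1 − 0.609620) = 0.983994
Series (directional control valve and [0.983994]): 0.840000 × 0.983994 = 0.8266

0.8266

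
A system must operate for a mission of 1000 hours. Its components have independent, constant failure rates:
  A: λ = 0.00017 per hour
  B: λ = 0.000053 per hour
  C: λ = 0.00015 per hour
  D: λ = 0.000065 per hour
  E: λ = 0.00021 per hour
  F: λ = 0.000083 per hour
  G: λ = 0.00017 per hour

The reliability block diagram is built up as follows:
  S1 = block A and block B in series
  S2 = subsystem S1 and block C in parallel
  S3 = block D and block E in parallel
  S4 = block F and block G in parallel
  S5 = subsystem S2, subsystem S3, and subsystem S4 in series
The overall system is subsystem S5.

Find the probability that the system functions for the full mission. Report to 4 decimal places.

R(A) = exp(−0.00017 × 1000) = 0.843665
R(B) = exp(−0.000053 × 1000) = 0.948380
R(C) = exp(−0.00015 × 1000) = 0.860708
R(D) = exp(−0.000065 × 1000) = 0.937067
R(E) = exp(−0.00021 × 1000) = 0.810584
R(F) = exp(−0.000083 × 1000) = 0.920351
R(G) = exp(−0.00017 × 1000) = 0.843665
Series (A and B): 0.843665 × 0.948380 = 0.800115
Parallel ([0.800115] and C): 1 − (1 − 0.800115)(1 − 0.860708) = 0.972158
Parallel (D and E): 1 − (1 − 0.937067)(1 − 0.810584) = 0.988079
Parallel (F and G): 1 − (1 − 0.920351)(1 − 0.843665) = 0.987548
Series ([0.972158], [0.988079], and [0.987548]): 0.972158 × 0.988079 × 0.987548 = 0.9486

0.9486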